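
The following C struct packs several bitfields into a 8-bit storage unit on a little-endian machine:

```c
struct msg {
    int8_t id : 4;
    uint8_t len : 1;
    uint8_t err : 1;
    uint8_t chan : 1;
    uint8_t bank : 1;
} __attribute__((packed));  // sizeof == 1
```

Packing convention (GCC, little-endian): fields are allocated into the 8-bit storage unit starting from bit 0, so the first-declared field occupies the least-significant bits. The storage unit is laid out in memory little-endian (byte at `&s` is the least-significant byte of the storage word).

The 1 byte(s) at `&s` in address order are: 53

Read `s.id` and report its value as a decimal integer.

[0]=0x53 (little-endian) → word 0x53
id [0+:4] = (word>>0) & 0xf = 3  ←
len [4+:1] = (word>>4) & 0x1 = 1
err [5+:1] = (word>>5) & 0x1 = 0
chan [6+:1] = (word>>6) & 0x1 = 1
bank [7+:1] = (word>>7) & 0x1 = 0
id signed 4b, MSB=0: value = 3

3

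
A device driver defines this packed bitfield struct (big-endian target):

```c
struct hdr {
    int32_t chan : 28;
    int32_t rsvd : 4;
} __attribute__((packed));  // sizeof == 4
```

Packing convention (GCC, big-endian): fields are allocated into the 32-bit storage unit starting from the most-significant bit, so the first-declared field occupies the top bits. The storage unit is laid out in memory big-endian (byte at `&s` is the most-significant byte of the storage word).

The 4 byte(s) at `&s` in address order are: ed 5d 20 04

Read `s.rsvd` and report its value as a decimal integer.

[0]=0xed [1]=0x5d [2]=0x20 [3]=0x04 (big-endian) → word 0xed5d2004
chan [4+:28] = (word>>4) & 0xfffffff = 248893952
rsvd [0+:4] = (word>>0) & 0xf = 4  ←
rsvd signed 4b, MSB=0: value = 4

4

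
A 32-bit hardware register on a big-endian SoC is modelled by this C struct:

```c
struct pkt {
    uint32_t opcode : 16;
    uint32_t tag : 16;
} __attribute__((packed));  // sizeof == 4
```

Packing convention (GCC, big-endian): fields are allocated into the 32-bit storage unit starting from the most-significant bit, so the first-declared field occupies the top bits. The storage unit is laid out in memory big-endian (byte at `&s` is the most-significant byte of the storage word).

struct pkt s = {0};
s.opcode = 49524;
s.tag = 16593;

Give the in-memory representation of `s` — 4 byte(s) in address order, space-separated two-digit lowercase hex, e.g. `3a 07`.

opcode (16b) val=49524 bits=0xc174 at bit 16: 0xc1740000
tag (16b) val=16593 bits=0x40d1 at bit 0: 0xc17440d1
word = 0xc17440d1 → big-endian bytes:
  [0]=0xc1  [1]=0x74  [2]=0x40  [3]=0xd1

c1 74 40 d1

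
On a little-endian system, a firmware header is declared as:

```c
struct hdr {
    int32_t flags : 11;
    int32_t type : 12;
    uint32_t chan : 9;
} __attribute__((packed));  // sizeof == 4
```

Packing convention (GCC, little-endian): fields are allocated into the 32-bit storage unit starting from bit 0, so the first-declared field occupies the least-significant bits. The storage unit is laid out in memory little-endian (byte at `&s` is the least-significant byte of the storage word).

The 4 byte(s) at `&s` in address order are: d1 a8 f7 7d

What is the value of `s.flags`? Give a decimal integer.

209

[0]=0xd1 [1]=0xa8 [2]=0xf7 [3]=0x7d (little-endian) → word 0x7df7a8d1
flags [0+:11] = (word>>0) & 0x7ff = 209  ←
type [11+:12] = (word>>11) & 0xfff = 3829
chan [23+:9] = (word>>23) & 0x1ff = 251
flags signed 11b, MSB=0: value = 209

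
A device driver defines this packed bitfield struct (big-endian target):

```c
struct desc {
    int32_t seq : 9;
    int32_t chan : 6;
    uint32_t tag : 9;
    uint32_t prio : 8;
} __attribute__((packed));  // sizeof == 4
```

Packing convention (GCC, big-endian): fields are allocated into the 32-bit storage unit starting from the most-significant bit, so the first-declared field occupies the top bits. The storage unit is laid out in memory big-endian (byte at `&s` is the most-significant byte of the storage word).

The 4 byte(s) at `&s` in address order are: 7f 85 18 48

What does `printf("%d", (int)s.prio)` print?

[0]=0x7f [1]=0x85 [2]=0x18 [3]=0x48 (big-endian) → word 0x7f851848
seq:9 @ bit 23 → (0x7f851848>>23)&0x1ff = 0xff
chan:6 @ bit 17 → (0x7f851848>>17)&0x3f = 0x2
tag:9 @ bit 8 → (0x7f851848>>8)&0x1ff = 0x118
prio:8 @ bit 0 → (0x7f851848>>0)&0xff = 0x48  ←

72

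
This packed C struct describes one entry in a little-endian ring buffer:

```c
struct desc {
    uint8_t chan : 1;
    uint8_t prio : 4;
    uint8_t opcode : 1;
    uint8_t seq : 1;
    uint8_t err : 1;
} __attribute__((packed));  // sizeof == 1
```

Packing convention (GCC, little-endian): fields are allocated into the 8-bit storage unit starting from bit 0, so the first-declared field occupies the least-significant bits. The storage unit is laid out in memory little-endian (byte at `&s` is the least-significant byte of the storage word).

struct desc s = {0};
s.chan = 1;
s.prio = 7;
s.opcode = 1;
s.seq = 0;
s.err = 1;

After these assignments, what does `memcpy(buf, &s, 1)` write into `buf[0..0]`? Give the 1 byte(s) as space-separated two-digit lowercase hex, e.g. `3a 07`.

af

[0+:1] chan=1 & 0x1 = 0x1; word=0x01
[1+:4] prio=7 & 0xf = 0x7; word=0x0f
[5+:1] opcode=1 & 0x1 = 0x1; word=0x2f
[6+:1] seq=0 & 0x1 = 0x0; word=0x2f
[7+:1] err=1 & 0x1 = 0x1; word=0xaf
word = 0xaf → little-endian bytes:
  [0]=0xaf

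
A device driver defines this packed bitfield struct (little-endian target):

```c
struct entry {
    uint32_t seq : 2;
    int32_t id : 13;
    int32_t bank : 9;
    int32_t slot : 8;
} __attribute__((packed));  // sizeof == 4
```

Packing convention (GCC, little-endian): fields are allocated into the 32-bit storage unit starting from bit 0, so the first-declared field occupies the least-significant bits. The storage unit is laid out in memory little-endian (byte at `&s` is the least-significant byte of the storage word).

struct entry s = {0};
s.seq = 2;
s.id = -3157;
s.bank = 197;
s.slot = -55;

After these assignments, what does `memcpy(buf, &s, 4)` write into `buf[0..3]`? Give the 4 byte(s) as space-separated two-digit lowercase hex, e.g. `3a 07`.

seq:2 = 2 → 0x2 << 0 → word 0x00000002
id:13 = -3157 → 0x13ab << 2 → word 0x00004eae
bank:9 = 197 → 0xc5 << 15 → word 0x0062ceae
slot:8 = -55 → 0xc9 << 24 → word 0xc962ceae
word = 0xc962ceae → little-endian bytes:
  [0]=0xae  [1]=0xce  [2]=0x62  [3]=0xc9

ae ce 62 c9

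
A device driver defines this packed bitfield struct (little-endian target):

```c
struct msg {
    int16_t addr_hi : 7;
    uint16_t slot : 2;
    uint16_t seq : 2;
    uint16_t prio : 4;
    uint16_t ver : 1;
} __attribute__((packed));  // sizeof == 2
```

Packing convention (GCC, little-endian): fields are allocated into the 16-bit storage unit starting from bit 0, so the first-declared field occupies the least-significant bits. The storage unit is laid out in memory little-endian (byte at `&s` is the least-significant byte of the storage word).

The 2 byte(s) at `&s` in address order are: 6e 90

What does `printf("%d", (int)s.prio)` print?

[0]=0x6e [1]=0x90 (little-endian) → word 0x906e
addr_hi [0+:7] = (word>>0) & 0x7f = 110
slot [7+:2] = (word>>7) & 0x3 = 0
seq [9+:2] = (word>>9) & 0x3 = 0
prio [11+:4] = (word>>11) & 0xf = 2  ←
ver [15+:1] = (word>>15) & 0x1 = 1

2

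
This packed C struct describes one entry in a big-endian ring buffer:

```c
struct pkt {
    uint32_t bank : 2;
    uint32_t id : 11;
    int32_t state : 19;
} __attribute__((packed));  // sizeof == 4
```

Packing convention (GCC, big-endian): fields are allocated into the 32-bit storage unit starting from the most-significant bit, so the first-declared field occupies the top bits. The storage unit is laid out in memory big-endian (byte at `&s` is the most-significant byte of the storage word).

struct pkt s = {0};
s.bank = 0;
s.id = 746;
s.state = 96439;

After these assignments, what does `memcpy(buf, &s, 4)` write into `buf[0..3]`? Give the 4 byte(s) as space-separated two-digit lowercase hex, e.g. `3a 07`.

17 51 78 b7

[30+:2] bank=0 & 0x3 = 0x0; word=0x00000000
[19+:11] id=746 & 0x7ff = 0x2ea; word=0x17500000
[0+:19] state=96439 & 0x7ffff = 0x178b7; word=0x175178b7
word = 0x175178b7 → big-endian bytes:
  [0]=0x17  [1]=0x51  [2]=0x78  [3]=0xb7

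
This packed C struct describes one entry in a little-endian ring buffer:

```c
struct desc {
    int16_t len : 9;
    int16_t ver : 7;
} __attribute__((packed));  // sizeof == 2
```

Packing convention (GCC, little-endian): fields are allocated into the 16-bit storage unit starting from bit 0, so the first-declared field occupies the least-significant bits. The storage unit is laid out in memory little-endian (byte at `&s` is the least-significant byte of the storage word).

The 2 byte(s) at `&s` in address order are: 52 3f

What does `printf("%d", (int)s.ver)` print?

[0]=0x52 [1]=0x3f (little-endian) → word 0x3f52
len [0+:9] = (word>>0) & 0x1ff = 338
ver [9+:7] = (word>>9) & 0x7f = 31  ←
ver signed 7b, MSB=0: value = 31

31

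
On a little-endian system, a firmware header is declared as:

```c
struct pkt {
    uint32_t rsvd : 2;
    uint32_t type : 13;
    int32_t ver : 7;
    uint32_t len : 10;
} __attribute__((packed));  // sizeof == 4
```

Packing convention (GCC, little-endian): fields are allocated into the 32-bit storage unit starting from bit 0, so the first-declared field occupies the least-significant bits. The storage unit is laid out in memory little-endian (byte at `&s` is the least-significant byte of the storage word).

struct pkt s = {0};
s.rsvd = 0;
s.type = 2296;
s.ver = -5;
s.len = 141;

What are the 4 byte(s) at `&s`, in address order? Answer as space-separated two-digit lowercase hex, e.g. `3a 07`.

[0+:2] rsvd=0 & 0x3 = 0x0; word=0x00000000
[2+:13] type=2296 & 0x1fff = 0x8f8; word=0x000023e0
[15+:7] ver=-5 & 0x7f = 0x7b; word=0x003da3e0
[22+:10] len=141 & 0x3ff = 0x8d; word=0x237da3e0
word = 0x237da3e0 → little-endian bytes:
  [0]=0xe0  [1]=0xa3  [2]=0x7d  [3]=0x23

e0 a3 7d 23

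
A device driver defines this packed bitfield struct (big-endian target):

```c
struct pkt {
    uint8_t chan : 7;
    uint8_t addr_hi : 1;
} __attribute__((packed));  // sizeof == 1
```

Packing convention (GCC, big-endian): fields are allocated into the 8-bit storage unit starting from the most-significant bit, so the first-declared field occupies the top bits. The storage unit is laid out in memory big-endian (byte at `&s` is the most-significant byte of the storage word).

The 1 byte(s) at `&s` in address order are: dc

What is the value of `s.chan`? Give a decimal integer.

110

[0]=0xdc (big-endian) → word 0xdc
chan:7 @ bit 1 → (0xdc>>1)&0x7f = 0x6e  ←
addr_hi:1 @ bit 0 → (0xdc>>0)&0x1 = 0x0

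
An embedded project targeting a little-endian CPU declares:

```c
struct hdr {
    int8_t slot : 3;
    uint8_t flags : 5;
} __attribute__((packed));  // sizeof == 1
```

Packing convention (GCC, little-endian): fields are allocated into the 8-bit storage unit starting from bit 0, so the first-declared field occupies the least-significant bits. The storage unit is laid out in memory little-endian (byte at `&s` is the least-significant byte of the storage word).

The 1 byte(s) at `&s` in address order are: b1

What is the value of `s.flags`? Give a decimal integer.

[0]=0xb1 (little-endian) → word 0xb1
slot [0+:3] = (word>>0) & 0x7 = 1
flags [3+:5] = (word>>3) & 0x1f = 22  ←

22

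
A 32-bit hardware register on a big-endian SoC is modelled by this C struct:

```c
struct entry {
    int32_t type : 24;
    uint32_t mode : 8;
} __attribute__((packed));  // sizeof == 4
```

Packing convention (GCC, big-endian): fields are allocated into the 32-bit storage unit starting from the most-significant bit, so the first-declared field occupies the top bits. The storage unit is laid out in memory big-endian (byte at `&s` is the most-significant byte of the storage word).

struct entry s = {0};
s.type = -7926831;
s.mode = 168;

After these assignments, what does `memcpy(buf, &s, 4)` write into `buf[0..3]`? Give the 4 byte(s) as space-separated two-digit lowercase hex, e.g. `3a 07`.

type (24b) val=-7926831 bits=0x870bd1 at bit 8: 0x870bd100
mode (8b) val=168 bits=0xa8 at bit 0: 0x870bd1a8
word = 0x870bd1a8 → big-endian bytes:
  [0]=0x87  [1]=0x0b  [2]=0xd1  [3]=0xa8

87 0b d1 a8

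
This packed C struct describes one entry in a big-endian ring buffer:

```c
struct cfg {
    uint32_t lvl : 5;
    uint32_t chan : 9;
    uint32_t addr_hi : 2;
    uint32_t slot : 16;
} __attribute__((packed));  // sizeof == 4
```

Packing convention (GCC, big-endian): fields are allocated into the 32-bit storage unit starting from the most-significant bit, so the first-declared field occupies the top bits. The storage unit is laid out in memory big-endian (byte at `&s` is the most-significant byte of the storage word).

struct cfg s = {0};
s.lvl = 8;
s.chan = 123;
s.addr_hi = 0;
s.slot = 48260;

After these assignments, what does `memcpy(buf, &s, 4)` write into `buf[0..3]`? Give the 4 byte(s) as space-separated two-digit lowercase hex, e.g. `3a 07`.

41 ec bc 84

lvl (5b) val=8 bits=0x8 at bit 27: 0x40000000
chan (9b) val=123 bits=0x7b at bit 18: 0x41ec0000
addr_hi (2b) val=0 bits=0x0 at bit 16: 0x41ec0000
slot (16b) val=48260 bits=0xbc84 at bit 0: 0x41ecbc84
word = 0x41ecbc84 → big-endian bytes:
  [0]=0x41  [1]=0xec  [2]=0xbc  [3]=0x84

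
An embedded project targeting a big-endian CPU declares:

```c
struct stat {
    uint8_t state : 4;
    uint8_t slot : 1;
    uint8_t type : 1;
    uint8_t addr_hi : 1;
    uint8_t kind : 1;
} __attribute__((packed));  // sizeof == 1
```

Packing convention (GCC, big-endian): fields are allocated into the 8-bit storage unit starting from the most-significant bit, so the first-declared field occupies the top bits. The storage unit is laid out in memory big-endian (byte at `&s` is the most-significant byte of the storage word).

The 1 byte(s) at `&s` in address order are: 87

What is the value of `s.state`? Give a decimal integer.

[0]=0x87 (big-endian) → word 0x87
state:4 @ bit 4 → (0x87>>4)&0xf = 0x8  ←
slot:1 @ bit 3 → (0x87>>3)&0x1 = 0x0
type:1 @ bit 2 → (0x87>>2)&0x1 = 0x1
addr_hi:1 @ bit 1 → (0x87>>1)&0x1 = 0x1
kind:1 @ bit 0 → (0x87>>0)&0x1 = 0x1

8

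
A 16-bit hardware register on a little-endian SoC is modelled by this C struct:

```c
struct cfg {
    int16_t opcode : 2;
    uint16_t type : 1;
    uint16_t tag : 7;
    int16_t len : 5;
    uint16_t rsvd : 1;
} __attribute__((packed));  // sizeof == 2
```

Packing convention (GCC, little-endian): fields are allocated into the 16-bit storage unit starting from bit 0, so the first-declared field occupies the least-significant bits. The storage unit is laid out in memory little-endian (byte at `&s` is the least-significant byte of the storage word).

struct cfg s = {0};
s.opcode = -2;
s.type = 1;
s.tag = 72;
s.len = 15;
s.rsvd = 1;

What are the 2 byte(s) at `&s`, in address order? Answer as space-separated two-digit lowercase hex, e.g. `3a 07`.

[0+:2] opcode=-2 & 0x3 = 0x2; word=0x0002
[2+:1] type=1 & 0x1 = 0x1; word=0x0006
[3+:7] tag=72 & 0x7f = 0x48; word=0x0246
[10+:5] len=15 & 0x1f = 0xf; word=0x3e46
[15+:1] rsvd=1 & 0x1 = 0x1; word=0xbe46
word = 0xbe46 → little-endian bytes:
  [0]=0x46  [1]=0xbe

46 be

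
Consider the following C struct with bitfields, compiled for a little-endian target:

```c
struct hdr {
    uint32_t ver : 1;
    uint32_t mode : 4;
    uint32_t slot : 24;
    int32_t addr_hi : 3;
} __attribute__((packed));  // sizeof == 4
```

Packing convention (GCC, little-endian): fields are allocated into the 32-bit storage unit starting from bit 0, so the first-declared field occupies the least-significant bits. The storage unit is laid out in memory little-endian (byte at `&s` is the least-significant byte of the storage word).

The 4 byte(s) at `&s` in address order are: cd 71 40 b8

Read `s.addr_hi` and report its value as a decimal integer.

-3

[0]=0xcd [1]=0x71 [2]=0x40 [3]=0xb8 (little-endian) → word 0xb84071cd
ver:1 @ bit 0 → (0xb84071cd>>0)&0x1 = 0x1
mode:4 @ bit 1 → (0xb84071cd>>1)&0xf = 0x6
slot:24 @ bit 5 → (0xb84071cd>>5)&0xffffff = 0xc2038e
addr_hi:3 @ bit 29 → (0xb84071cd>>29)&0x7 = 0x5  ←
addr_hi signed 3b, MSB=1: 5 - 8 = -3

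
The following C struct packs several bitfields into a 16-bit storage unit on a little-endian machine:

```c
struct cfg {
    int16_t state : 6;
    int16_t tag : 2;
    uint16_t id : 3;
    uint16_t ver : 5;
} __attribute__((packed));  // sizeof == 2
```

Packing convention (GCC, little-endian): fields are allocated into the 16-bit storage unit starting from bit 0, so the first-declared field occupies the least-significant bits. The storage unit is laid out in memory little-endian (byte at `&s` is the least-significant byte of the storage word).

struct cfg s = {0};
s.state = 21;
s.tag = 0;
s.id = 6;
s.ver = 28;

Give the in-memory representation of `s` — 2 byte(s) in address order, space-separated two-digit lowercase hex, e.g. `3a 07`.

state:6 = 21 → 0x15 << 0 → word 0x0015
tag:2 = 0 → 0x0 << 6 → word 0x0015
id:3 = 6 → 0x6 << 8 → word 0x0615
ver:5 = 28 → 0x1c << 11 → word 0xe615
word = 0xe615 → little-endian bytes:
  [0]=0x15  [1]=0xe6

15 e6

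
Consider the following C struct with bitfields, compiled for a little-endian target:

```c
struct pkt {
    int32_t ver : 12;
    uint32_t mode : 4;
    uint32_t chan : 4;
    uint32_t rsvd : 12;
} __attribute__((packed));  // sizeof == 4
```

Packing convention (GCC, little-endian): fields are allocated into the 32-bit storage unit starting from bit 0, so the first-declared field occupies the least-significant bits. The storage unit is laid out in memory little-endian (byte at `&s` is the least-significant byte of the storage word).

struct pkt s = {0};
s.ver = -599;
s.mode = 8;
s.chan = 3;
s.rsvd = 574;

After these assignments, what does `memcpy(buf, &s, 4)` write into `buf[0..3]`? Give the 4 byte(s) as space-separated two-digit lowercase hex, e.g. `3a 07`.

ver:12 = -599 → 0xda9 << 0 → word 0x00000da9
mode:4 = 8 → 0x8 << 12 → word 0x00008da9
chan:4 = 3 → 0x3 << 16 → word 0x00038da9
rsvd:12 = 574 → 0x23e << 20 → word 0x23e38da9
word = 0x23e38da9 → little-endian bytes:
  [0]=0xa9  [1]=0x8d  [2]=0xe3  [3]=0x23

a9 8d e3 23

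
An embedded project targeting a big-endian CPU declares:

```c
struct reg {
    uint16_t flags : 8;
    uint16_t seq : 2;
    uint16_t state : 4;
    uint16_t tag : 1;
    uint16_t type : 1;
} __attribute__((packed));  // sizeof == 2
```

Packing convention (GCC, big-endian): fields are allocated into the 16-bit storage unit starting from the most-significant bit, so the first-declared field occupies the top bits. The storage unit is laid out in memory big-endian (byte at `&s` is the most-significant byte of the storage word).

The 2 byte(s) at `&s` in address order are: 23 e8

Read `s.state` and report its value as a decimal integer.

10

[0]=0x23 [1]=0xe8 (big-endian) → word 0x23e8
flags [8+:8] = (word>>8) & 0xff = 35
seq [6+:2] = (word>>6) & 0x3 = 3
state [2+:4] = (word>>2) & 0xf = 10  ←
tag [1+:1] = (word>>1) & 0x1 = 0
type [0+:1] = (word>>0) & 0x1 = 0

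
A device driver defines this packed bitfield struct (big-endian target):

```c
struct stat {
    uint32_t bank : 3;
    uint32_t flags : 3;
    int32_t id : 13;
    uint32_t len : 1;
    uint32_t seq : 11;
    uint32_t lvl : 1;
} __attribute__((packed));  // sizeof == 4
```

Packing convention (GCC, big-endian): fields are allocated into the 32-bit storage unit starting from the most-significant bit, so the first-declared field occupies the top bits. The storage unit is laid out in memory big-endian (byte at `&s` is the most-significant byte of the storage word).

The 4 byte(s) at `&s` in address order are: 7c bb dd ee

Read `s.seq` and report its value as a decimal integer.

1783

[0]=0x7c [1]=0xbb [2]=0xdd [3]=0xee (big-endian) → word 0x7cbbddee
bank:3 @ bit 29 → (0x7cbbddee>>29)&0x7 = 0x3
flags:3 @ bit 26 → (0x7cbbddee>>26)&0x7 = 0x7
id:13 @ bit 13 → (0x7cbbddee>>13)&0x1fff = 0x5de
len:1 @ bit 12 → (0x7cbbddee>>12)&0x1 = 0x1
seq:11 @ bit 1 → (0x7cbbddee>>1)&0x7ff = 0x6f7  ←
lvl:1 @ bit 0 → (0x7cbbddee>>0)&0x1 = 0x0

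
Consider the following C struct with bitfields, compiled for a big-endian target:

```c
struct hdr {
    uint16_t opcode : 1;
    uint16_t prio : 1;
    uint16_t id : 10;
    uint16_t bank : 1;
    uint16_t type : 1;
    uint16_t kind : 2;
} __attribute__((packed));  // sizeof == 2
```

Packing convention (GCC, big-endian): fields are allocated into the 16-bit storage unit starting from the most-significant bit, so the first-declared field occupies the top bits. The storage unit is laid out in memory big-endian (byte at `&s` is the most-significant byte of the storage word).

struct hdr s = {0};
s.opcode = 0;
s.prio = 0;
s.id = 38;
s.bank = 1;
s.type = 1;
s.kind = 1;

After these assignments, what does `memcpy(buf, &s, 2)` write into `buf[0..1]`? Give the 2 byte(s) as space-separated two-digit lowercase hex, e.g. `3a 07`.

02 6d

[15+:1] opcode=0 & 0x1 = 0x0; word=0x0000
[14+:1] prio=0 & 0x1 = 0x0; word=0x0000
[4+:10] id=38 & 0x3ff = 0x26; word=0x0260
[3+:1] bank=1 & 0x1 = 0x1; word=0x0268
[2+:1] type=1 & 0x1 = 0x1; word=0x026c
[0+:2] kind=1 & 0x3 = 0x1; word=0x026d
word = 0x026d → big-endian bytes:
  [0]=0x02  [1]=0x6d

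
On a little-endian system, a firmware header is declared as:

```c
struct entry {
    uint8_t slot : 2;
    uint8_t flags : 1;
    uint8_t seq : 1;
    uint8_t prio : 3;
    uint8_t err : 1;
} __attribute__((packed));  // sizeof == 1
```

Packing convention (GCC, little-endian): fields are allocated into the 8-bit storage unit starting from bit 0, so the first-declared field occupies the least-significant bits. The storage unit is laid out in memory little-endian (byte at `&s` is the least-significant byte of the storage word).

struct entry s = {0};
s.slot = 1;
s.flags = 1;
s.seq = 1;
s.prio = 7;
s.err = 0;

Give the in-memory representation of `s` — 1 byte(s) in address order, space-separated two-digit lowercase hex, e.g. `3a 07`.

7d

slot:2 = 1 → 0x1 << 0 → word 0x01
flags:1 = 1 → 0x1 << 2 → word 0x05
seq:1 = 1 → 0x1 << 3 → word 0x0d
prio:3 = 7 → 0x7 << 4 → word 0x7d
err:1 = 0 → 0x0 << 7 → word 0x7d
word = 0x7d → little-endian bytes:
  [0]=0x7d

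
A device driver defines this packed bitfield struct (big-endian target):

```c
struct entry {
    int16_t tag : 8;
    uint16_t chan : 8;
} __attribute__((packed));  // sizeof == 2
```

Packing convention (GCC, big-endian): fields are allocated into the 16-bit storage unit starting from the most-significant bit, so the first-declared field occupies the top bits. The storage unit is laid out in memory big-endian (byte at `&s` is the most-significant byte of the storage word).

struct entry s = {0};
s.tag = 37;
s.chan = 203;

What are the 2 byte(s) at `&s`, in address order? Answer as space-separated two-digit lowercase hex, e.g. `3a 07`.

25 cb

tag (8b) val=37 bits=0x25 at bit 8: 0x2500
chan (8b) val=203 bits=0xcb at bit 0: 0x25cb
word = 0x25cb → big-endian bytes:
  [0]=0x25  [1]=0xcb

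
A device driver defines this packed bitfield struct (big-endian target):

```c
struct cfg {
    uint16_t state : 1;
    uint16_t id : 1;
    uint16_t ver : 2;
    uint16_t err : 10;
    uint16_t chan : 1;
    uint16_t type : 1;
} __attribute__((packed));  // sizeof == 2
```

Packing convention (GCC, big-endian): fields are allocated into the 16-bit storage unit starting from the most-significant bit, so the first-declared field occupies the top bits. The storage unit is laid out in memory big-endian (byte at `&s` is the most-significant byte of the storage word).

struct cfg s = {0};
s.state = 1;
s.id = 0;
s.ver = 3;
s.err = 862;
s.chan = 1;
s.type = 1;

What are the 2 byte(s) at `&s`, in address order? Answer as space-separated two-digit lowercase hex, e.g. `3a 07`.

state (1b) val=1 bits=0x1 at bit 15: 0x8000
id (1b) val=0 bits=0x0 at bit 14: 0x8000
ver (2b) val=3 bits=0x3 at bit 12: 0xb000
err (10b) val=862 bits=0x35e at bit 2: 0xbd78
chan (1b) val=1 bits=0x1 at bit 1: 0xbd7a
type (1b) val=1 bits=0x1 at bit 0: 0xbd7b
word = 0xbd7b → big-endian bytes:
  [0]=0xbd  [1]=0x7b

bd 7b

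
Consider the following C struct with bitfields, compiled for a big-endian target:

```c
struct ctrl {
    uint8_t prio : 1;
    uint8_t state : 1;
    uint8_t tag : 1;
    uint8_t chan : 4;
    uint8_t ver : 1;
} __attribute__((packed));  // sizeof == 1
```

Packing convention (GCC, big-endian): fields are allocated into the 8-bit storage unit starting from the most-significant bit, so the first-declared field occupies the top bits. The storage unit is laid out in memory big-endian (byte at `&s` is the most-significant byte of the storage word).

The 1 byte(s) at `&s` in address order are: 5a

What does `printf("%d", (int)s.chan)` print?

[0]=0x5a (big-endian) → word 0x5a
prio [7+:1] = (word>>7) & 0x1 = 0
state [6+:1] = (word>>6) & 0x1 = 1
tag [5+:1] = (word>>5) & 0x1 = 0
chan [1+:4] = (word>>1) & 0xf = 13  ←
ver [0+:1] = (word>>0) & 0x1 = 0

13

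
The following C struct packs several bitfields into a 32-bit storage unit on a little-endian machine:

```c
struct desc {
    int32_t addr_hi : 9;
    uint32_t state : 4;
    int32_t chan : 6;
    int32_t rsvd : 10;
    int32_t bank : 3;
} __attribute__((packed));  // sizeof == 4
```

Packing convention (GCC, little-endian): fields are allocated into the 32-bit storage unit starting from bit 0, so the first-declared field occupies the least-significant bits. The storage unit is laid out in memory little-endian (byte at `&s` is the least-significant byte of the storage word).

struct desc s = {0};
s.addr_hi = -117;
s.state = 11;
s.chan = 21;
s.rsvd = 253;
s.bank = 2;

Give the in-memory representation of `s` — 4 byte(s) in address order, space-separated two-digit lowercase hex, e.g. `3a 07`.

addr_hi (9b) val=-117 bits=0x18b at bit 0: 0x0000018b
state (4b) val=11 bits=0xb at bit 9: 0x0000178b
chan (6b) val=21 bits=0x15 at bit 13: 0x0002b78b
rsvd (10b) val=253 bits=0xfd at bit 19: 0x07eab78b
bank (3b) val=2 bits=0x2 at bit 29: 0x47eab78b
word = 0x47eab78b → little-endian bytes:
  [0]=0x8b  [1]=0xb7  [2]=0xea  [3]=0x47

8b b7 ea 47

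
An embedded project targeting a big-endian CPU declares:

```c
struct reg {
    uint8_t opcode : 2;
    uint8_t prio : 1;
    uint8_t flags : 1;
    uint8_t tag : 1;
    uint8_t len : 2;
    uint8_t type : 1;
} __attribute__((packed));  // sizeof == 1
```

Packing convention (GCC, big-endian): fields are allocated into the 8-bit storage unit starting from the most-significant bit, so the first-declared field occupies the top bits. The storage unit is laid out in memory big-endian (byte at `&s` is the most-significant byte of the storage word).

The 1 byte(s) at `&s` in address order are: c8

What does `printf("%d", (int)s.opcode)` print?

3

[0]=0xc8 (big-endian) → word 0xc8
opcode:2 @ bit 6 → (0xc8>>6)&0x3 = 0x3  ←
prio:1 @ bit 5 → (0xc8>>5)&0x1 = 0x0
flags:1 @ bit 4 → (0xc8>>4)&0x1 = 0x0
tag:1 @ bit 3 → (0xc8>>3)&0x1 = 0x1
len:2 @ bit 1 → (0xc8>>1)&0x3 = 0x0
type:1 @ bit 0 → (0xc8>>0)&0x1 = 0x0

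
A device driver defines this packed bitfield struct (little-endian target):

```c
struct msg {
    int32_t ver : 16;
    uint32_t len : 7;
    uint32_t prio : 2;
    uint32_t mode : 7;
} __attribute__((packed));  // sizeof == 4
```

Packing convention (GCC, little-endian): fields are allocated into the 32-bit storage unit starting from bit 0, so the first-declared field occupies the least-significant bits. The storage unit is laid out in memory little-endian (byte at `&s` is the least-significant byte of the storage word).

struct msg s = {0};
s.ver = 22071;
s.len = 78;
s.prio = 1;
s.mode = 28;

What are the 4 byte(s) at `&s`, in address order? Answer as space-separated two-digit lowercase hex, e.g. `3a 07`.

37 56 ce 38

ver:16 = 22071 → 0x5637 << 0 → word 0x00005637
len:7 = 78 → 0x4e << 16 → word 0x004e5637
prio:2 = 1 → 0x1 << 23 → word 0x00ce5637
mode:7 = 28 → 0x1c << 25 → word 0x38ce5637
word = 0x38ce5637 → little-endian bytes:
  [0]=0x37  [1]=0x56  [2]=0xce  [3]=0x38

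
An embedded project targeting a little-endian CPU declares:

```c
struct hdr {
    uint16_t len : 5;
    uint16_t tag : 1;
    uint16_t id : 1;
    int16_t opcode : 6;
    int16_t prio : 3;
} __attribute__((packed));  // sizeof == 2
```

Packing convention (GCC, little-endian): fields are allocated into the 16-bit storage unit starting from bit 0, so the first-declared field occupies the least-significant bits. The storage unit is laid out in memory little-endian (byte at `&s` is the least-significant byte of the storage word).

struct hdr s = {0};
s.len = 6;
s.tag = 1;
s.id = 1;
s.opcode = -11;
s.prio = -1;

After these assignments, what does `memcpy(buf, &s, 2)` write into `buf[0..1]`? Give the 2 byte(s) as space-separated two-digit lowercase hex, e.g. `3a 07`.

e6 fa

len:5 = 6 → 0x6 << 0 → word 0x0006
tag:1 = 1 → 0x1 << 5 → word 0x0026
id:1 = 1 → 0x1 << 6 → word 0x0066
opcode:6 = -11 → 0x35 << 7 → word 0x1ae6
prio:3 = -1 → 0x7 << 13 → word 0xfae6
word = 0xfae6 → little-endian bytes:
  [0]=0xe6  [1]=0xfa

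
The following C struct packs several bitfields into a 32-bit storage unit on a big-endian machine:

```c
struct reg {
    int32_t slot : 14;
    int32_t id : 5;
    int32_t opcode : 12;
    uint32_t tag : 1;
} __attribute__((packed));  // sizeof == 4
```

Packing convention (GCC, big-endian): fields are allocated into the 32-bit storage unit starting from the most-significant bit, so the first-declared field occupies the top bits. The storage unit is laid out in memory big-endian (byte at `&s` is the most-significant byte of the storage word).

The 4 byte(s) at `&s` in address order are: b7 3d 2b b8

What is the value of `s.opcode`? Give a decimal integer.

[0]=0xb7 [1]=0x3d [2]=0x2b [3]=0xb8 (big-endian) → word 0xb73d2bb8
slot:14 @ bit 18 → (0xb73d2bb8>>18)&0x3fff = 0x2dcf
id:5 @ bit 13 → (0xb73d2bb8>>13)&0x1f = 0x9
opcode:12 @ bit 1 → (0xb73d2bb8>>1)&0xfff = 0x5dc  ←
tag:1 @ bit 0 → (0xb73d2bb8>>0)&0x1 = 0x0
opcode signed 12b, MSB=0: value = 1500

1500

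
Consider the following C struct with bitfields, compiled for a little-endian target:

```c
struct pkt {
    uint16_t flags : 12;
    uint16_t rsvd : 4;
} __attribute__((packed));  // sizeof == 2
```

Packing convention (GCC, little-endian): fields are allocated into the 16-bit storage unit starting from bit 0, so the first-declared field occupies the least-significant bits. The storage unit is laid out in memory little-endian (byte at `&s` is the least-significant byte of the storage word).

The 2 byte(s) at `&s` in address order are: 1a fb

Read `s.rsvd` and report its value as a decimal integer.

15

[0]=0x1a [1]=0xfb (little-endian) → word 0xfb1a
flags:12 @ bit 0 → (0xfb1a>>0)&0xfff = 0xb1a
rsvd:4 @ bit 12 → (0xfb1a>>12)&0xf = 0xf  ←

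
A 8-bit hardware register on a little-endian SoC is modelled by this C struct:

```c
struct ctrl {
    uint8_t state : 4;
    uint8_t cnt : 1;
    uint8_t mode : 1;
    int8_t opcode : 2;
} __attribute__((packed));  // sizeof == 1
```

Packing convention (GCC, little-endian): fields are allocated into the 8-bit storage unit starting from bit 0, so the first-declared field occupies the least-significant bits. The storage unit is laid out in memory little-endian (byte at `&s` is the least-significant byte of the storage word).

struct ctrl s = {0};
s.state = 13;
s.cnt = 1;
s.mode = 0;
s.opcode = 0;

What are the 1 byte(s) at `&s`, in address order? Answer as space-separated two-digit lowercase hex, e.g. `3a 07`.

1d

[0+:4] state=13 & 0xf = 0xd; word=0x0d
[4+:1] cnt=1 & 0x1 = 0x1; word=0x1d
[5+:1] mode=0 & 0x1 = 0x0; word=0x1d
[6+:2] opcode=0 & 0x3 = 0x0; word=0x1d
word = 0x1d → little-endian bytes:
  [0]=0x1d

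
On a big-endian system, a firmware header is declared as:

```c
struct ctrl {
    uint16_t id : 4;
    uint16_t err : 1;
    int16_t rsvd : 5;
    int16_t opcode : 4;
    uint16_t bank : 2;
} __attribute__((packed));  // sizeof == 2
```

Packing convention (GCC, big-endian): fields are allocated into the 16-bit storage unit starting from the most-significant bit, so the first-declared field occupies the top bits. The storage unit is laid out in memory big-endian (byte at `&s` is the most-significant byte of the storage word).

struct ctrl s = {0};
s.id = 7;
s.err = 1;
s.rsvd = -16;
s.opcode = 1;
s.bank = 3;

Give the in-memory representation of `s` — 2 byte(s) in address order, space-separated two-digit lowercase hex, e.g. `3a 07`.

id (4b) val=7 bits=0x7 at bit 12: 0x7000
err (1b) val=1 bits=0x1 at bit 11: 0x7800
rsvd (5b) val=-16 bits=0x10 at bit 6: 0x7c00
opcode (4b) val=1 bits=0x1 at bit 2: 0x7c04
bank (2b) val=3 bits=0x3 at bit 0: 0x7c07
word = 0x7c07 → big-endian bytes:
  [0]=0x7c  [1]=0x07

7c 07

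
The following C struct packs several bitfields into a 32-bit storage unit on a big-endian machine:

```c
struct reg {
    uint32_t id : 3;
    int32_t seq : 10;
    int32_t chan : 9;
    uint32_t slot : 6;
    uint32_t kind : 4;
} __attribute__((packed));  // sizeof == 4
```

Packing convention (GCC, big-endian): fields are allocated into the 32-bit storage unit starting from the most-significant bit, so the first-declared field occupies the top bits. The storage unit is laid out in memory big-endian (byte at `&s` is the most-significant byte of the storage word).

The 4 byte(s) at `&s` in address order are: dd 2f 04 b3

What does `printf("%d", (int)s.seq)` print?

[0]=0xdd [1]=0x2f [2]=0x04 [3]=0xb3 (big-endian) → word 0xdd2f04b3
id [29+:3] = (word>>29) & 0x7 = 6
seq [19+:10] = (word>>19) & 0x3ff = 933  ←
chan [10+:9] = (word>>10) & 0x1ff = 449
slot [4+:6] = (word>>4) & 0x3f = 11
kind [0+:4] = (word>>0) & 0xf = 3
seq signed 10b, MSB=1: 933 - 1024 = -91

-91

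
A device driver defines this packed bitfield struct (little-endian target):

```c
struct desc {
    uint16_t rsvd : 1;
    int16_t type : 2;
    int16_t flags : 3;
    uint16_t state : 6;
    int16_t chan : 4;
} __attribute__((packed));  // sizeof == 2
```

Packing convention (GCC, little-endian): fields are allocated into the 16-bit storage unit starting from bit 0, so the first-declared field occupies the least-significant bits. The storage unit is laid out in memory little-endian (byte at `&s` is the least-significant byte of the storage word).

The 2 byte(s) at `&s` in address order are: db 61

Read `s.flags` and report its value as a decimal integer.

[0]=0xdb [1]=0x61 (little-endian) → word 0x61db
rsvd:1 @ bit 0 → (0x61db>>0)&0x1 = 0x1
type:2 @ bit 1 → (0x61db>>1)&0x3 = 0x1
flags:3 @ bit 3 → (0x61db>>3)&0x7 = 0x3  ←
state:6 @ bit 6 → (0x61db>>6)&0x3f = 0x7
chan:4 @ bit 12 → (0x61db>>12)&0xf = 0x6
flags signed 3b, MSB=0: value = 3

3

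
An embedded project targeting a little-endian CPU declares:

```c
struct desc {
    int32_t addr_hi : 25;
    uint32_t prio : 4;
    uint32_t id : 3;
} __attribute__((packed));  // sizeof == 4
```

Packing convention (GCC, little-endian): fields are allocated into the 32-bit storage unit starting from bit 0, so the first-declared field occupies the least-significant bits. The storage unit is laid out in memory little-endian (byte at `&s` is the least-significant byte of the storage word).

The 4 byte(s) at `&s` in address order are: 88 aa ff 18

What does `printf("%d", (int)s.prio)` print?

12

[0]=0x88 [1]=0xaa [2]=0xff [3]=0x18 (little-endian) → word 0x18ffaa88
addr_hi:25 @ bit 0 → (0x18ffaa88>>0)&0x1ffffff = 0xffaa88
prio:4 @ bit 25 → (0x18ffaa88>>25)&0xf = 0xc  ←
id:3 @ bit 29 → (0x18ffaa88>>29)&0x7 = 0x0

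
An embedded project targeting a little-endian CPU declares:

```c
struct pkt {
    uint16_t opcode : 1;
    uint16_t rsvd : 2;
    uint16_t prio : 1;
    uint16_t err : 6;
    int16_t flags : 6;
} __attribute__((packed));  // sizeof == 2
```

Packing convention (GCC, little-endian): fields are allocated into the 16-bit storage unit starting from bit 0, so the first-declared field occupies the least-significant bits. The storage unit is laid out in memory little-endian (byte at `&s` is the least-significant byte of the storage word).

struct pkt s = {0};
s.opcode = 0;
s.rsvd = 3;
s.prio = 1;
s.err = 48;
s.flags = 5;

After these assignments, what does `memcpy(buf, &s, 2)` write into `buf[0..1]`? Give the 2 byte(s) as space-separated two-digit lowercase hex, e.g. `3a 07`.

[0+:1] opcode=0 & 0x1 = 0x0; word=0x0000
[1+:2] rsvd=3 & 0x3 = 0x3; word=0x0006
[3+:1] prio=1 & 0x1 = 0x1; word=0x000e
[4+:6] err=48 & 0x3f = 0x30; word=0x030e
[10+:6] flags=5 & 0x3f = 0x5; word=0x170e
word = 0x170e → little-endian bytes:
  [0]=0x0e  [1]=0x17

0e 17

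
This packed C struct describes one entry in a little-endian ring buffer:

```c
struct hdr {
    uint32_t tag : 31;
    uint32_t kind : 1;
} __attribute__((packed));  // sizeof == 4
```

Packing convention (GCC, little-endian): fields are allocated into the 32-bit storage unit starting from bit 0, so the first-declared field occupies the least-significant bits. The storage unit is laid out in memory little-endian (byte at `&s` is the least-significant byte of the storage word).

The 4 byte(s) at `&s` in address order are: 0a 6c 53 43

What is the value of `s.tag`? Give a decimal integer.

1129540618

[0]=0x0a [1]=0x6c [2]=0x53 [3]=0x43 (little-endian) → word 0x43536c0a
tag [0+:31] = (word>>0) & 0x7fffffff = 1129540618  ←
kind [31+:1] = (word>>31) & 0x1 = 0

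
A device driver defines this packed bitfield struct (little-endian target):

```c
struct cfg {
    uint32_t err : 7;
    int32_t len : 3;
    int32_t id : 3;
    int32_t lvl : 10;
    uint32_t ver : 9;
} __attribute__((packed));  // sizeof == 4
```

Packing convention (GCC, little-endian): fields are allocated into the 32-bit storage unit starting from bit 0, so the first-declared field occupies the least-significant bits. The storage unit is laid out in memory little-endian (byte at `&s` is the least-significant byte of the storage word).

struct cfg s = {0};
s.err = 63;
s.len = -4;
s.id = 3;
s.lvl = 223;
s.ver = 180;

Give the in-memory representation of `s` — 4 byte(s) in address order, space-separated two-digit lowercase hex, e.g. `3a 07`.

err:7 = 63 → 0x3f << 0 → word 0x0000003f
len:3 = -4 → 0x4 << 7 → word 0x0000023f
id:3 = 3 → 0x3 << 10 → word 0x00000e3f
lvl:10 = 223 → 0xdf << 13 → word 0x001bee3f
ver:9 = 180 → 0xb4 << 23 → word 0x5a1bee3f
word = 0x5a1bee3f → little-endian bytes:
  [0]=0x3f  [1]=0xee  [2]=0x1b  [3]=0x5a

3f ee 1b 5a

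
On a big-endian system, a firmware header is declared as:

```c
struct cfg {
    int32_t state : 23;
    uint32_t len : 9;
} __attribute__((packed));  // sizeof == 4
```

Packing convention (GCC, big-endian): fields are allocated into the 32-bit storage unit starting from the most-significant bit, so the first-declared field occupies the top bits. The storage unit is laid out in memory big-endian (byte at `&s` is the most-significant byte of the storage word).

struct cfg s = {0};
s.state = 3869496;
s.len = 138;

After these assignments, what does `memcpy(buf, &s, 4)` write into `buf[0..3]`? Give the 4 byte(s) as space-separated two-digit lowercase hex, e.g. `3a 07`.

state (23b) val=3869496 bits=0x3b0b38 at bit 9: 0x76167000
len (9b) val=138 bits=0x8a at bit 0: 0x7616708a
word = 0x7616708a → big-endian bytes:
  [0]=0x76  [1]=0x16  [2]=0x70  [3]=0x8a

76 16 70 8a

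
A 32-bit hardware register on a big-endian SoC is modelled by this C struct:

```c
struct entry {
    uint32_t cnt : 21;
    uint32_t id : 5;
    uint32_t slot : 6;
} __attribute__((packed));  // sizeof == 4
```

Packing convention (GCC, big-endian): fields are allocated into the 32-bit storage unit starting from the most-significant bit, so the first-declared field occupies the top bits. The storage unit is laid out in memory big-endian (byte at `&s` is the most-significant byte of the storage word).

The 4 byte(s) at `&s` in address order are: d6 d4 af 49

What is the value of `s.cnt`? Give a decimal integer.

1759893

[0]=0xd6 [1]=0xd4 [2]=0xaf [3]=0x49 (big-endian) → word 0xd6d4af49
cnt [11+:21] = (word>>11) & 0x1fffff = 1759893  ←
id [6+:5] = (word>>6) & 0x1f = 29
slot [0+:6] = (word>>0) & 0x3f = 9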